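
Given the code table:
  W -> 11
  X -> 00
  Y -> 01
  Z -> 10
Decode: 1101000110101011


Decoding:
11 -> W
01 -> Y
00 -> X
01 -> Y
10 -> Z
10 -> Z
10 -> Z
11 -> W


Result: WYXYZZZW


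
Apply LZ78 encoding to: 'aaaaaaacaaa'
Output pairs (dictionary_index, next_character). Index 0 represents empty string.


LZ78 encoding steps:
Dictionary: {0: ''}
Step 1: w='' (idx 0), next='a' -> output (0, 'a'), add 'a' as idx 1
Step 2: w='a' (idx 1), next='a' -> output (1, 'a'), add 'aa' as idx 2
Step 3: w='aa' (idx 2), next='a' -> output (2, 'a'), add 'aaa' as idx 3
Step 4: w='a' (idx 1), next='c' -> output (1, 'c'), add 'ac' as idx 4
Step 5: w='aaa' (idx 3), end of input -> output (3, '')


Encoded: [(0, 'a'), (1, 'a'), (2, 'a'), (1, 'c'), (3, '')]


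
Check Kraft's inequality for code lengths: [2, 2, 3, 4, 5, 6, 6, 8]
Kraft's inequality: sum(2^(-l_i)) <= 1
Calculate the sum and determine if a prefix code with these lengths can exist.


Sum = 2^(-2) + 2^(-2) + 2^(-3) + 2^(-4) + 2^(-5) + 2^(-6) + 2^(-6) + 2^(-8)
    = 0.25 + 0.25 + 0.125 + 0.0625 + 0.03125 + 0.015625 + 0.015625 + 0.00390625
    = 193/256 = 0.75390625
Since 0.75390625 <= 1, Kraft's inequality IS satisfied.
A prefix code with these lengths CAN exist.

Kraft sum = 0.75390625. Satisfied.


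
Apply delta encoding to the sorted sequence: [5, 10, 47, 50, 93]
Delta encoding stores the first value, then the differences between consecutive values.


First value: 5
Deltas:
  10 - 5 = 5
  47 - 10 = 37
  50 - 47 = 3
  93 - 50 = 43


Delta encoded: [5, 5, 37, 3, 43]


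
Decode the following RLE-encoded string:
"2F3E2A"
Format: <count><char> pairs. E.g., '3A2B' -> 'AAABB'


Expanding each <count><char> pair:
  2F -> 'FF'
  3E -> 'EEE'
  2A -> 'AA'

Decoded = FFEEEAA


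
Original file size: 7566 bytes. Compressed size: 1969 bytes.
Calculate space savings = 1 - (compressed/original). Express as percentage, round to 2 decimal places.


ratio = compressed/original = 1969/7566 = 0.260243
savings = 1 - ratio = 1 - 0.260243 = 0.739757
as a percentage: 0.739757 * 100 = 73.98%

Space savings = 1 - 1969/7566 = 73.98%


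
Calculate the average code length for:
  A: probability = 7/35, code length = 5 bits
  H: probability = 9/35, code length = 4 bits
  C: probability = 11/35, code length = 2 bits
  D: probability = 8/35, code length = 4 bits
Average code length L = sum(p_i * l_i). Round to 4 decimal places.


Weighted contributions p_i * l_i:
  A: (7/35) * 5 = 35/35
  H: (9/35) * 4 = 36/35
  C: (11/35) * 2 = 22/35
  D: (8/35) * 4 = 32/35
Sum = (35 + 36 + 22 + 32)/35 = 125/35

L = 125/35 = 3.5714 bits/symbol


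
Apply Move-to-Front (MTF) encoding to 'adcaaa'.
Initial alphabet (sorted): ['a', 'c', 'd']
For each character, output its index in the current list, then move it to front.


MTF encoding:
'a': index 0 in ['a', 'c', 'd'] -> ['a', 'c', 'd']
'd': index 2 in ['a', 'c', 'd'] -> ['d', 'a', 'c']
'c': index 2 in ['d', 'a', 'c'] -> ['c', 'd', 'a']
'a': index 2 in ['c', 'd', 'a'] -> ['a', 'c', 'd']
'a': index 0 in ['a', 'c', 'd'] -> ['a', 'c', 'd']
'a': index 0 in ['a', 'c', 'd'] -> ['a', 'c', 'd']


Output: [0, 2, 2, 2, 0, 0]


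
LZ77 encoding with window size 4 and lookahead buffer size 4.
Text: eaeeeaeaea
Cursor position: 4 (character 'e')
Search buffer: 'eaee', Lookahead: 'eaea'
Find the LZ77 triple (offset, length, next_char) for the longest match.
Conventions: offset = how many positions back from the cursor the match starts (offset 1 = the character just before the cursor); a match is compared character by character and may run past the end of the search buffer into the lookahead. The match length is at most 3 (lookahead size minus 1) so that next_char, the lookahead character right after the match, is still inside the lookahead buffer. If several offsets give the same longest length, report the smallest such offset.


Try each offset into the search buffer:
  offset=1 (pos 3, char 'e'): match length 1
  offset=2 (pos 2, char 'e'): match length 1
  offset=3 (pos 1, char 'a'): match length 0
  offset=4 (pos 0, char 'e'): match length 3
Longest match has length 3 at offset 4.
next_char = character at position 4 + 3 = 7 -> 'a'

Best match: offset=4, length=3 (matching 'eae' starting at position 0)
LZ77 triple: (4, 3, 'a')


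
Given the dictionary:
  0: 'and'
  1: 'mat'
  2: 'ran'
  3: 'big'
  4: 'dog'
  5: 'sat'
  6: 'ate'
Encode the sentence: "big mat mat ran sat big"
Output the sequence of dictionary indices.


Look up each word in the dictionary:
  'big' -> 3
  'mat' -> 1
  'mat' -> 1
  'ran' -> 2
  'sat' -> 5
  'big' -> 3

Encoded: [3, 1, 1, 2, 5, 3]


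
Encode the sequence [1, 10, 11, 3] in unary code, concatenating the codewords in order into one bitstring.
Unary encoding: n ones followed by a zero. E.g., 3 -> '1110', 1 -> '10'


Encode each number as n ones followed by a terminating 0:
  1 -> 10 (2 bits)
  10 -> 11111111110 (11 bits)
  11 -> 111111111110 (12 bits)
  3 -> 1110 (4 bits)
Total length = 2 + 11 + 12 + 4 = 29 bits.

Unary([1, 10, 11, 3]) = 10111111111101111111111101110 (29 bits)


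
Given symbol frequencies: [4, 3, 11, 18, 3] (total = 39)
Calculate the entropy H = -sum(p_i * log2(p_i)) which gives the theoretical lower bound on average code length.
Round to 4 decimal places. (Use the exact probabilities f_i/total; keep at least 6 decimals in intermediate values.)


Per-symbol terms -p_i * log2(p_i) with p_i = f_i/39:
  p = 4/39 = 0.102564: log2(p) = -3.285402, -p*log2(p) = 0.336964
  p = 3/39 = 0.076923: log2(p) = -3.700440, -p*log2(p) = 0.284649
  p = 11/39 = 0.282051: log2(p) = -1.825971, -p*log2(p) = 0.515017
  p = 18/39 = 0.461538: log2(p) = -1.115477, -p*log2(p) = 0.514836
  p = 3/39 = 0.076923: log2(p) = -3.700440, -p*log2(p) = 0.284649
H = 0.336964 + 0.284649 + 0.515017 + 0.514836 + 0.284649 = 1.936115

H = 1.9361 bits/symbol


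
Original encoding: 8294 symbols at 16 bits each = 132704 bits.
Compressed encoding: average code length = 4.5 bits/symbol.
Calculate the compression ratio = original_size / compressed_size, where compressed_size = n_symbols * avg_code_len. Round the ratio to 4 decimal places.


original_size = n_symbols * orig_bits = 8294 * 16 = 132704 bits
compressed_size = n_symbols * avg_code_len = 8294 * 4.5 = 37323.0 bits
ratio = original_size / compressed_size = 132704 / 37323.0 = 3.5556

Compression ratio = 3.5556


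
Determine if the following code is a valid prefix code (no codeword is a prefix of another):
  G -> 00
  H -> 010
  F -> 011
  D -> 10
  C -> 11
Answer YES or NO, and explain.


Checking each pair (does one codeword prefix another?):
  G='00' vs H='010': no prefix
  G='00' vs F='011': no prefix
  G='00' vs D='10': no prefix
  G='00' vs C='11': no prefix
  H='010' vs G='00': no prefix
  H='010' vs F='011': no prefix
  H='010' vs D='10': no prefix
  H='010' vs C='11': no prefix
  F='011' vs G='00': no prefix
  F='011' vs H='010': no prefix
  F='011' vs D='10': no prefix
  F='011' vs C='11': no prefix
  D='10' vs G='00': no prefix
  D='10' vs H='010': no prefix
  D='10' vs F='011': no prefix
  D='10' vs C='11': no prefix
  C='11' vs G='00': no prefix
  C='11' vs H='010': no prefix
  C='11' vs F='011': no prefix
  C='11' vs D='10': no prefix
No violation found over all pairs.

YES -- this is a valid prefix code. No codeword is a prefix of any other codeword.


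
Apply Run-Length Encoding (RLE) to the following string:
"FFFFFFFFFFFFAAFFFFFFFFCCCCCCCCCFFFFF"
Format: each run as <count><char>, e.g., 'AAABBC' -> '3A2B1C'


Scanning runs left to right:
  i=0: run of 'F' x 12 -> '12F'
  i=12: run of 'A' x 2 -> '2A'
  i=14: run of 'F' x 8 -> '8F'
  i=22: run of 'C' x 9 -> '9C'
  i=31: run of 'F' x 5 -> '5F'

RLE = 12F2A8F9C5F


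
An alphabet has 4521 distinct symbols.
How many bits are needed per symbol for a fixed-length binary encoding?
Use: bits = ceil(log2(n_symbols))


log2(4521) = 12.1424
Bracket: 2^12 = 4096 < 4521 <= 2^13 = 8192
So ceil(log2(4521)) = 13

bits = ceil(log2(4521)) = ceil(12.1424) = 13 bits


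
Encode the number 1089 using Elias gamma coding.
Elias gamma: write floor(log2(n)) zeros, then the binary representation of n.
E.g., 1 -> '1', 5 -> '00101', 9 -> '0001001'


num_bits = floor(log2(1089)) + 1 = 11
leading_zeros = num_bits - 1 = 10
binary(1089) = 10001000001

Elias gamma(1089) = '0000000000' + '10001000001' = 000000000010001000001 (21 bits)


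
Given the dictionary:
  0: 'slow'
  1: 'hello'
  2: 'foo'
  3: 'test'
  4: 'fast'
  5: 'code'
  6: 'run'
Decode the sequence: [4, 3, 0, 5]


Look up each index in the dictionary:
  4 -> 'fast'
  3 -> 'test'
  0 -> 'slow'
  5 -> 'code'

Decoded: "fast test slow code"


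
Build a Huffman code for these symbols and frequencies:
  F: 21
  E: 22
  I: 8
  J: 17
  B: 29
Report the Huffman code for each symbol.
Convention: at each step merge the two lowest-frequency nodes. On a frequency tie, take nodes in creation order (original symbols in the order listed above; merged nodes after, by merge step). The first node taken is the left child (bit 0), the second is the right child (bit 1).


Huffman tree construction:
Step 1: Merge I(8) + J(17) = 25
Step 2: Merge F(21) + E(22) = 43
Step 3: Merge (I+J)(25) + B(29) = 54
Step 4: Merge (F+E)(43) + ((I+J)+B)(54) = 97
Read each symbol's code off the tree from the root (left child = 0, right child = 1).

Codes:
  F: 00 (length 2)
  E: 01 (length 2)
  I: 100 (length 3)
  J: 101 (length 3)
  B: 11 (length 2)
Average code length: 219/97 = 2.2577 bits/symbol


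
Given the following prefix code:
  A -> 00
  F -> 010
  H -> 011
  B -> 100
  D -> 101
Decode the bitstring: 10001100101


Decoding step by step:
Bits 100 -> B
Bits 011 -> H
Bits 00 -> A
Bits 101 -> D


Decoded message: BHAD


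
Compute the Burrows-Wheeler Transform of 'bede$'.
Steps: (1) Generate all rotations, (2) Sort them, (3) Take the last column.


Rotations (sorted):
  0: $bede -> last char: e
  1: bede$ -> last char: $
  2: de$be -> last char: e
  3: e$bed -> last char: d
  4: ede$b -> last char: b


BWT = e$edb


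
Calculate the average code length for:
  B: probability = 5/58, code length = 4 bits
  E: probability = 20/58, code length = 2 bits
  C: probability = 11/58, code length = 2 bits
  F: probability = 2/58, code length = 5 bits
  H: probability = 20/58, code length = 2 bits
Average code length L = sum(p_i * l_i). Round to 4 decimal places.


Weighted contributions p_i * l_i:
  B: (5/58) * 4 = 20/58
  E: (20/58) * 2 = 40/58
  C: (11/58) * 2 = 22/58
  F: (2/58) * 5 = 10/58
  H: (20/58) * 2 = 40/58
Sum = (20 + 40 + 22 + 10 + 40)/58 = 132/58

L = 132/58 = 2.2759 bits/symbol


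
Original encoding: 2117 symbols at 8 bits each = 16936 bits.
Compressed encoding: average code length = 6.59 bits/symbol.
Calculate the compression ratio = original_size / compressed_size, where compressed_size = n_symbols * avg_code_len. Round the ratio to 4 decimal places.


original_size = n_symbols * orig_bits = 2117 * 8 = 16936 bits
compressed_size = n_symbols * avg_code_len = 2117 * 6.59 = 13951.03 bits
ratio = original_size / compressed_size = 16936 / 13951.03 = 1.214

Compression ratio = 1.214


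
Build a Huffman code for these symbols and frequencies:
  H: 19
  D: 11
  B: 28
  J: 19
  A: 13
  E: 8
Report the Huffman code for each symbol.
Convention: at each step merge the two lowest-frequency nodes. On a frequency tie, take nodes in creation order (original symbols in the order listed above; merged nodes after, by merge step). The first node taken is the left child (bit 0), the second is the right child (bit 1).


Huffman tree construction:
Step 1: Merge E(8) + D(11) = 19
Step 2: Merge A(13) + H(19) = 32
Step 3: Merge J(19) + (E+D)(19) = 38
Step 4: Merge B(28) + (A+H)(32) = 60
Step 5: Merge (J+(E+D))(38) + (B+(A+H))(60) = 98
Read each symbol's code off the tree from the root (left child = 0, right child = 1).

Codes:
  H: 111 (length 3)
  D: 011 (length 3)
  B: 10 (length 2)
  J: 00 (length 2)
  A: 110 (length 3)
  E: 010 (length 3)
Average code length: 247/98 = 2.5204 bits/symbol


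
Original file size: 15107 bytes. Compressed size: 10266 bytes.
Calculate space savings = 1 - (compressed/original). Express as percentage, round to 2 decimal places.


ratio = compressed/original = 10266/15107 = 0.679553
savings = 1 - ratio = 1 - 0.679553 = 0.320447
as a percentage: 0.320447 * 100 = 32.04%

Space savings = 1 - 10266/15107 = 32.04%


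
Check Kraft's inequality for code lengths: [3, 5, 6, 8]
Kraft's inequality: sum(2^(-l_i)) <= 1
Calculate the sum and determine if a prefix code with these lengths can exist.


Sum = 2^(-3) + 2^(-5) + 2^(-6) + 2^(-8)
    = 0.125 + 0.03125 + 0.015625 + 0.00390625
    = 45/256 = 0.17578125
Since 0.17578125 <= 1, Kraft's inequality IS satisfied.
A prefix code with these lengths CAN exist.

Kraft sum = 0.17578125. Satisfied.


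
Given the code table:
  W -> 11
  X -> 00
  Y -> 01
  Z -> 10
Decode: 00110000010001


Decoding:
00 -> X
11 -> W
00 -> X
00 -> X
01 -> Y
00 -> X
01 -> Y


Result: XWXXYXY


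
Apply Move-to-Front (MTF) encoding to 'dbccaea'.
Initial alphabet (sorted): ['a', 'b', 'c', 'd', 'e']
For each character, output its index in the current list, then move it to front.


MTF encoding:
'd': index 3 in ['a', 'b', 'c', 'd', 'e'] -> ['d', 'a', 'b', 'c', 'e']
'b': index 2 in ['d', 'a', 'b', 'c', 'e'] -> ['b', 'd', 'a', 'c', 'e']
'c': index 3 in ['b', 'd', 'a', 'c', 'e'] -> ['c', 'b', 'd', 'a', 'e']
'c': index 0 in ['c', 'b', 'd', 'a', 'e'] -> ['c', 'b', 'd', 'a', 'e']
'a': index 3 in ['c', 'b', 'd', 'a', 'e'] -> ['a', 'c', 'b', 'd', 'e']
'e': index 4 in ['a', 'c', 'b', 'd', 'e'] -> ['e', 'a', 'c', 'b', 'd']
'a': index 1 in ['e', 'a', 'c', 'b', 'd'] -> ['a', 'e', 'c', 'b', 'd']


Output: [3, 2, 3, 0, 3, 4, 1]


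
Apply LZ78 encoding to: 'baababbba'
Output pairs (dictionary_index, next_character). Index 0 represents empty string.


LZ78 encoding steps:
Dictionary: {0: ''}
Step 1: w='' (idx 0), next='b' -> output (0, 'b'), add 'b' as idx 1
Step 2: w='' (idx 0), next='a' -> output (0, 'a'), add 'a' as idx 2
Step 3: w='a' (idx 2), next='b' -> output (2, 'b'), add 'ab' as idx 3
Step 4: w='ab' (idx 3), next='b' -> output (3, 'b'), add 'abb' as idx 4
Step 5: w='b' (idx 1), next='a' -> output (1, 'a'), add 'ba' as idx 5


Encoded: [(0, 'b'), (0, 'a'), (2, 'b'), (3, 'b'), (1, 'a')]


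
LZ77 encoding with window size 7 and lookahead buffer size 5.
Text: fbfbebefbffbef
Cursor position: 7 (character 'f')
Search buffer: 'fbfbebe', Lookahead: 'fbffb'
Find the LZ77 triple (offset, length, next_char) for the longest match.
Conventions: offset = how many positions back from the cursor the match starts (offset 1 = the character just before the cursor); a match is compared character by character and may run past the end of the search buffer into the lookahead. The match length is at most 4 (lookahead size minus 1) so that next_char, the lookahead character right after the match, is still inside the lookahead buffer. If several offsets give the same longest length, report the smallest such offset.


Try each offset into the search buffer:
  offset=1 (pos 6, char 'e'): match length 0
  offset=2 (pos 5, char 'b'): match length 0
  offset=3 (pos 4, char 'e'): match length 0
  offset=4 (pos 3, char 'b'): match length 0
  offset=5 (pos 2, char 'f'): match length 2
  offset=6 (pos 1, char 'b'): match length 0
  offset=7 (pos 0, char 'f'): match length 3
Longest match has length 3 at offset 7.
next_char = character at position 7 + 3 = 10 -> 'f'

Best match: offset=7, length=3 (matching 'fbf' starting at position 0)
LZ77 triple: (7, 3, 'f')


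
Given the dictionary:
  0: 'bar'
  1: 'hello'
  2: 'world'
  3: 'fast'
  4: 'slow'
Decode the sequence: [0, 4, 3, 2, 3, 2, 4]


Look up each index in the dictionary:
  0 -> 'bar'
  4 -> 'slow'
  3 -> 'fast'
  2 -> 'world'
  3 -> 'fast'
  2 -> 'world'
  4 -> 'slow'

Decoded: "bar slow fast world fast world slow"


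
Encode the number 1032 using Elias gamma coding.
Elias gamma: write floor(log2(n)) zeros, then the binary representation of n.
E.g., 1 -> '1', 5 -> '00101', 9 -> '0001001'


num_bits = floor(log2(1032)) + 1 = 11
leading_zeros = num_bits - 1 = 10
binary(1032) = 10000001000

Elias gamma(1032) = '0000000000' + '10000001000' = 000000000010000001000 (21 bits)


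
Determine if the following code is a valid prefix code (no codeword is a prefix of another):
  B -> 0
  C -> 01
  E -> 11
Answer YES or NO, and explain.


Checking each pair (does one codeword prefix another?):
  B='0' vs C='01': prefix -- VIOLATION

NO -- this is NOT a valid prefix code. B (0) is a prefix of C (01).


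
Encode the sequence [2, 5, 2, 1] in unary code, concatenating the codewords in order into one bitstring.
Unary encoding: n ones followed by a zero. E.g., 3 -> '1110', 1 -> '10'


Encode each number as n ones followed by a terminating 0:
  2 -> 110 (3 bits)
  5 -> 111110 (6 bits)
  2 -> 110 (3 bits)
  1 -> 10 (2 bits)
Total length = 3 + 6 + 3 + 2 = 14 bits.

Unary([2, 5, 2, 1]) = 11011111011010 (14 bits)


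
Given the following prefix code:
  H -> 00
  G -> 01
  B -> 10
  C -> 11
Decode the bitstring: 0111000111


Decoding step by step:
Bits 01 -> G
Bits 11 -> C
Bits 00 -> H
Bits 01 -> G
Bits 11 -> C


Decoded message: GCHGC


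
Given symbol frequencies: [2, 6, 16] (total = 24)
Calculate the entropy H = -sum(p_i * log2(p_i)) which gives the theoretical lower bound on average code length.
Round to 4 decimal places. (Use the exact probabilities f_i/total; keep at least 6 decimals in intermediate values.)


Per-symbol terms -p_i * log2(p_i) with p_i = f_i/24:
  p = 2/24 = 0.083333: log2(p) = -3.584963, -p*log2(p) = 0.298747
  p = 6/24 = 0.250000: log2(p) = -2.000000, -p*log2(p) = 0.500000
  p = 16/24 = 0.666667: log2(p) = -0.584963, -p*log2(p) = 0.389975
H = 0.298747 + 0.500000 + 0.389975 = 1.188722

H = 1.1887 bits/symbol


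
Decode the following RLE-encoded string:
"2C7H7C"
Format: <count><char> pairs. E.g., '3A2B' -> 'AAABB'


Expanding each <count><char> pair:
  2C -> 'CC'
  7H -> 'HHHHHHH'
  7C -> 'CCCCCCC'

Decoded = CCHHHHHHHCCCCCCC


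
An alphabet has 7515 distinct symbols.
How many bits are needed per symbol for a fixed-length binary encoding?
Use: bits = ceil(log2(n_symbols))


log2(7515) = 12.8756
Bracket: 2^12 = 4096 < 7515 <= 2^13 = 8192
So ceil(log2(7515)) = 13

bits = ceil(log2(7515)) = ceil(12.8756) = 13 bits


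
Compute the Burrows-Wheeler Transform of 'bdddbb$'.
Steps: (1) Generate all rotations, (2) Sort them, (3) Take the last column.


Rotations (sorted):
  0: $bdddbb -> last char: b
  1: b$bdddb -> last char: b
  2: bb$bddd -> last char: d
  3: bdddbb$ -> last char: $
  4: dbb$bdd -> last char: d
  5: ddbb$bd -> last char: d
  6: dddbb$b -> last char: b


BWT = bbd$ddb


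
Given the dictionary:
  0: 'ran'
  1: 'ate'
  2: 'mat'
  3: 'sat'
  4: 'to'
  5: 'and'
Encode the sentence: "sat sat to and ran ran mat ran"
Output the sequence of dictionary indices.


Look up each word in the dictionary:
  'sat' -> 3
  'sat' -> 3
  'to' -> 4
  'and' -> 5
  'ran' -> 0
  'ran' -> 0
  'mat' -> 2
  'ran' -> 0

Encoded: [3, 3, 4, 5, 0, 0, 2, 0]


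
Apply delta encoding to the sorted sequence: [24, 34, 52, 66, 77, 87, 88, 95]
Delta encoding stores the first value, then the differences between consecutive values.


First value: 24
Deltas:
  34 - 24 = 10
  52 - 34 = 18
  66 - 52 = 14
  77 - 66 = 11
  87 - 77 = 10
  88 - 87 = 1
  95 - 88 = 7


Delta encoded: [24, 10, 18, 14, 11, 10, 1, 7]


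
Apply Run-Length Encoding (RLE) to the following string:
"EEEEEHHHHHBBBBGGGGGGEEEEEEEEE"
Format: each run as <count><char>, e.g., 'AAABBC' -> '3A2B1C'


Scanning runs left to right:
  i=0: run of 'E' x 5 -> '5E'
  i=5: run of 'H' x 5 -> '5H'
  i=10: run of 'B' x 4 -> '4B'
  i=14: run of 'G' x 6 -> '6G'
  i=20: run of 'E' x 9 -> '9E'

RLE = 5E5H4B6G9E


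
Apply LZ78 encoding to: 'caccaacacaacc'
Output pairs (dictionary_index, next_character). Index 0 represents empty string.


LZ78 encoding steps:
Dictionary: {0: ''}
Step 1: w='' (idx 0), next='c' -> output (0, 'c'), add 'c' as idx 1
Step 2: w='' (idx 0), next='a' -> output (0, 'a'), add 'a' as idx 2
Step 3: w='c' (idx 1), next='c' -> output (1, 'c'), add 'cc' as idx 3
Step 4: w='a' (idx 2), next='a' -> output (2, 'a'), add 'aa' as idx 4
Step 5: w='c' (idx 1), next='a' -> output (1, 'a'), add 'ca' as idx 5
Step 6: w='ca' (idx 5), next='a' -> output (5, 'a'), add 'caa' as idx 6
Step 7: w='cc' (idx 3), end of input -> output (3, '')


Encoded: [(0, 'c'), (0, 'a'), (1, 'c'), (2, 'a'), (1, 'a'), (5, 'a'), (3, '')]


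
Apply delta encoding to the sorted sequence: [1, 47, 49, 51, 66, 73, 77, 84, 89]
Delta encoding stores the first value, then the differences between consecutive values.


First value: 1
Deltas:
  47 - 1 = 46
  49 - 47 = 2
  51 - 49 = 2
  66 - 51 = 15
  73 - 66 = 7
  77 - 73 = 4
  84 - 77 = 7
  89 - 84 = 5


Delta encoded: [1, 46, 2, 2, 15, 7, 4, 7, 5]


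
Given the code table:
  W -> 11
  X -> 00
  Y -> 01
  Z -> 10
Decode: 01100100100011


Decoding:
01 -> Y
10 -> Z
01 -> Y
00 -> X
10 -> Z
00 -> X
11 -> W


Result: YZYXZXW


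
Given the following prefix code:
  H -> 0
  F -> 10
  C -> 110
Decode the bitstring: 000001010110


Decoding step by step:
Bits 0 -> H
Bits 0 -> H
Bits 0 -> H
Bits 0 -> H
Bits 0 -> H
Bits 10 -> F
Bits 10 -> F
Bits 110 -> C


Decoded message: HHHHHFFC


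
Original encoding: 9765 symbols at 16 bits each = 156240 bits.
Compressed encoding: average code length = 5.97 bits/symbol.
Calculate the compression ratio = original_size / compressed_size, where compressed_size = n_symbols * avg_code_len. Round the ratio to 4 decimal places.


original_size = n_symbols * orig_bits = 9765 * 16 = 156240 bits
compressed_size = n_symbols * avg_code_len = 9765 * 5.97 = 58297.05 bits
ratio = original_size / compressed_size = 156240 / 58297.05 = 2.6801

Compression ratio = 2.6801


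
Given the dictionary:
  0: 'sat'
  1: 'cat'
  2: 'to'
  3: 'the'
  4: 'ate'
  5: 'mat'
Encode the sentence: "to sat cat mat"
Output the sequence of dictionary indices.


Look up each word in the dictionary:
  'to' -> 2
  'sat' -> 0
  'cat' -> 1
  'mat' -> 5

Encoded: [2, 0, 1, 5]


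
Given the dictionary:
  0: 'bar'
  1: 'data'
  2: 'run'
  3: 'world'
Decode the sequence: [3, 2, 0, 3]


Look up each index in the dictionary:
  3 -> 'world'
  2 -> 'run'
  0 -> 'bar'
  3 -> 'world'

Decoded: "world run bar world"


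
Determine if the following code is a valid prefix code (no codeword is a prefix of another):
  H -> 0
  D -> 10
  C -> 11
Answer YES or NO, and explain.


Checking each pair (does one codeword prefix another?):
  H='0' vs D='10': no prefix
  H='0' vs C='11': no prefix
  D='10' vs H='0': no prefix
  D='10' vs C='11': no prefix
  C='11' vs H='0': no prefix
  C='11' vs D='10': no prefix
No violation found over all pairs.

YES -- this is a valid prefix code. No codeword is a prefix of any other codeword.


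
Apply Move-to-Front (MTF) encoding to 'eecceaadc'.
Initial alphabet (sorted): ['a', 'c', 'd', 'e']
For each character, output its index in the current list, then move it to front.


MTF encoding:
'e': index 3 in ['a', 'c', 'd', 'e'] -> ['e', 'a', 'c', 'd']
'e': index 0 in ['e', 'a', 'c', 'd'] -> ['e', 'a', 'c', 'd']
'c': index 2 in ['e', 'a', 'c', 'd'] -> ['c', 'e', 'a', 'd']
'c': index 0 in ['c', 'e', 'a', 'd'] -> ['c', 'e', 'a', 'd']
'e': index 1 in ['c', 'e', 'a', 'd'] -> ['e', 'c', 'a', 'd']
'a': index 2 in ['e', 'c', 'a', 'd'] -> ['a', 'e', 'c', 'd']
'a': index 0 in ['a', 'e', 'c', 'd'] -> ['a', 'e', 'c', 'd']
'd': index 3 in ['a', 'e', 'c', 'd'] -> ['d', 'a', 'e', 'c']
'c': index 3 in ['d', 'a', 'e', 'c'] -> ['c', 'd', 'a', 'e']


Output: [3, 0, 2, 0, 1, 2, 0, 3, 3]


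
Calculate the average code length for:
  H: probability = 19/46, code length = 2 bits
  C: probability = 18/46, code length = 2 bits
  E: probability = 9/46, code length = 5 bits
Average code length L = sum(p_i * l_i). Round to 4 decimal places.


Weighted contributions p_i * l_i:
  H: (19/46) * 2 = 38/46
  C: (18/46) * 2 = 36/46
  E: (9/46) * 5 = 45/46
Sum = (38 + 36 + 45)/46 = 119/46

L = 119/46 = 2.5870 bits/symbol


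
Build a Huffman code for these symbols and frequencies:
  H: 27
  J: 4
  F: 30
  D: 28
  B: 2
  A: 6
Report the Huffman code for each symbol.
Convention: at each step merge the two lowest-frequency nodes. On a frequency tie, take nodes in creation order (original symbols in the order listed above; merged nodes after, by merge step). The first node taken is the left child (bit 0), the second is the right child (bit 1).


Huffman tree construction:
Step 1: Merge B(2) + J(4) = 6
Step 2: Merge A(6) + (B+J)(6) = 12
Step 3: Merge (A+(B+J))(12) + H(27) = 39
Step 4: Merge D(28) + F(30) = 58
Step 5: Merge ((A+(B+J))+H)(39) + (D+F)(58) = 97
Read each symbol's code off the tree from the root (left child = 0, right child = 1).

Codes:
  H: 01 (length 2)
  J: 0011 (length 4)
  F: 11 (length 2)
  D: 10 (length 2)
  B: 0010 (length 4)
  A: 000 (length 3)
Average code length: 212/97 = 2.1856 bits/symbol


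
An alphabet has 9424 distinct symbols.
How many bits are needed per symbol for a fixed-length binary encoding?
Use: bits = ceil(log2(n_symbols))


log2(9424) = 13.2021
Bracket: 2^13 = 8192 < 9424 <= 2^14 = 16384
So ceil(log2(9424)) = 14

bits = ceil(log2(9424)) = ceil(13.2021) = 14 bits


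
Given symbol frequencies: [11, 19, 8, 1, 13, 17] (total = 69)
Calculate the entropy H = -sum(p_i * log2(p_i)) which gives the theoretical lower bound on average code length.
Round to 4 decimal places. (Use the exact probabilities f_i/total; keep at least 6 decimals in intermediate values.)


Per-symbol terms -p_i * log2(p_i) with p_i = f_i/69:
  p = 11/69 = 0.159420: log2(p) = -2.649093, -p*log2(p) = 0.422319
  p = 19/69 = 0.275362: log2(p) = -1.860597, -p*log2(p) = 0.512338
  p = 8/69 = 0.115942: log2(p) = -3.108524, -p*log2(p) = 0.360409
  p = 1/69 = 0.014493: log2(p) = -6.108524, -p*log2(p) = 0.088529
  p = 13/69 = 0.188406: log2(p) = -2.408085, -p*log2(p) = 0.453697
  p = 17/69 = 0.246377: log2(p) = -2.021062, -p*log2(p) = 0.497943
H = 0.422319 + 0.512338 + 0.360409 + 0.088529 + 0.453697 + 0.497943 = 2.335235

H = 2.3352 bits/symbol


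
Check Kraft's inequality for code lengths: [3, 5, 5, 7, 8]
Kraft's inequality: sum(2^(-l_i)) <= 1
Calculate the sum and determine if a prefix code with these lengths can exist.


Sum = 2^(-3) + 2^(-5) + 2^(-5) + 2^(-7) + 2^(-8)
    = 0.125 + 0.03125 + 0.03125 + 0.0078125 + 0.00390625
    = 51/256 = 0.19921875
Since 0.19921875 <= 1, Kraft's inequality IS satisfied.
A prefix code with these lengths CAN exist.

Kraft sum = 0.19921875. Satisfied.


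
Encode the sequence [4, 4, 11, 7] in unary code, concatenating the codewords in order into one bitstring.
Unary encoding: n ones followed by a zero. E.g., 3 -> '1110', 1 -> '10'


Encode each number as n ones followed by a terminating 0:
  4 -> 11110 (5 bits)
  4 -> 11110 (5 bits)
  11 -> 111111111110 (12 bits)
  7 -> 11111110 (8 bits)
Total length = 5 + 5 + 12 + 8 = 30 bits.

Unary([4, 4, 11, 7]) = 111101111011111111111011111110 (30 bits)


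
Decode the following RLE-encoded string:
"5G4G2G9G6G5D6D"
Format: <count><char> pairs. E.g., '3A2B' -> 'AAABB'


Expanding each <count><char> pair:
  5G -> 'GGGGG'
  4G -> 'GGGG'
  2G -> 'GG'
  9G -> 'GGGGGGGGG'
  6G -> 'GGGGGG'
  5D -> 'DDDDD'
  6D -> 'DDDDDD'

Decoded = GGGGGGGGGGGGGGGGGGGGGGGGGGDDDDDDDDDDD


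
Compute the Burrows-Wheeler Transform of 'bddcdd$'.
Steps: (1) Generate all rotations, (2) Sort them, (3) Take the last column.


Rotations (sorted):
  0: $bddcdd -> last char: d
  1: bddcdd$ -> last char: $
  2: cdd$bdd -> last char: d
  3: d$bddcd -> last char: d
  4: dcdd$bd -> last char: d
  5: dd$bddc -> last char: c
  6: ddcdd$b -> last char: b


BWT = d$dddcb


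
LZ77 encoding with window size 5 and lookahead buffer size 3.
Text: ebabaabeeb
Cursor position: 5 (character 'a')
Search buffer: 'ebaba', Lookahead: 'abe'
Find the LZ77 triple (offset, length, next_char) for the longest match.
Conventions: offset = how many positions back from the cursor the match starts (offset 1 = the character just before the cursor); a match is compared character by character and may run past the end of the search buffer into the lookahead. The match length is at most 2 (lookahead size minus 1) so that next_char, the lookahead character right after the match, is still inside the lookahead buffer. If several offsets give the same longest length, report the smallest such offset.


Try each offset into the search buffer:
  offset=1 (pos 4, char 'a'): match length 1
  offset=2 (pos 3, char 'b'): match length 0
  offset=3 (pos 2, char 'a'): match length 2
  offset=4 (pos 1, char 'b'): match length 0
  offset=5 (pos 0, char 'e'): match length 0
Longest match has length 2 at offset 3.
next_char = character at position 5 + 2 = 7 -> 'e'

Best match: offset=3, length=2 (matching 'ab' starting at position 2)
LZ77 triple: (3, 2, 'e')


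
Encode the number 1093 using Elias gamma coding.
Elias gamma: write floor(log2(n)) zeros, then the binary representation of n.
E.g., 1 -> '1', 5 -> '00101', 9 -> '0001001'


num_bits = floor(log2(1093)) + 1 = 11
leading_zeros = num_bits - 1 = 10
binary(1093) = 10001000101

Elias gamma(1093) = '0000000000' + '10001000101' = 000000000010001000101 (21 bits)


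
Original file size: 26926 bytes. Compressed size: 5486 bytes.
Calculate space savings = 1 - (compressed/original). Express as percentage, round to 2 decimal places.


ratio = compressed/original = 5486/26926 = 0.203744
savings = 1 - ratio = 1 - 0.203744 = 0.796256
as a percentage: 0.796256 * 100 = 79.63%

Space savings = 1 - 5486/26926 = 79.63%


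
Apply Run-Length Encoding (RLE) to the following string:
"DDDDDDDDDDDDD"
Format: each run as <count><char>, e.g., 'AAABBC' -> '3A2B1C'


Scanning runs left to right:
  i=0: run of 'D' x 13 -> '13D'

RLE = 13D


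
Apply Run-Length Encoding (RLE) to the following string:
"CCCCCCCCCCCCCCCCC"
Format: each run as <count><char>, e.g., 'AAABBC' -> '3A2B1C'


Scanning runs left to right:
  i=0: run of 'C' x 17 -> '17C'

RLE = 17C


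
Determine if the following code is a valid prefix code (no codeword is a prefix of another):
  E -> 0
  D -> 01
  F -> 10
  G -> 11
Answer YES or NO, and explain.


Checking each pair (does one codeword prefix another?):
  E='0' vs D='01': prefix -- VIOLATION

NO -- this is NOT a valid prefix code. E (0) is a prefix of D (01).


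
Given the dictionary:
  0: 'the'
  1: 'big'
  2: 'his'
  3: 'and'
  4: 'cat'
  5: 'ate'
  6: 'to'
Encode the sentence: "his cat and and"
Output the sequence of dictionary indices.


Look up each word in the dictionary:
  'his' -> 2
  'cat' -> 4
  'and' -> 3
  'and' -> 3

Encoded: [2, 4, 3, 3]


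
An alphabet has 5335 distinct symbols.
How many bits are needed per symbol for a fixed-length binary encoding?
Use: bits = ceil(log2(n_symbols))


log2(5335) = 12.3813
Bracket: 2^12 = 4096 < 5335 <= 2^13 = 8192
So ceil(log2(5335)) = 13

bits = ceil(log2(5335)) = ceil(12.3813) = 13 bits


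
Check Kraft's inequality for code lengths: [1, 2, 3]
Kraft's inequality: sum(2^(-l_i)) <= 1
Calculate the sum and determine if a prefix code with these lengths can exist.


Sum = 2^(-1) + 2^(-2) + 2^(-3)
    = 0.5 + 0.25 + 0.125
    = 7/8 = 0.875
Since 0.875 <= 1, Kraft's inequality IS satisfied.
A prefix code with these lengths CAN exist.

Kraft sum = 0.875. Satisfied.


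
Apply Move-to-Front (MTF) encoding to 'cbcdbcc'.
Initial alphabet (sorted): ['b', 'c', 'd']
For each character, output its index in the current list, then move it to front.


MTF encoding:
'c': index 1 in ['b', 'c', 'd'] -> ['c', 'b', 'd']
'b': index 1 in ['c', 'b', 'd'] -> ['b', 'c', 'd']
'c': index 1 in ['b', 'c', 'd'] -> ['c', 'b', 'd']
'd': index 2 in ['c', 'b', 'd'] -> ['d', 'c', 'b']
'b': index 2 in ['d', 'c', 'b'] -> ['b', 'd', 'c']
'c': index 2 in ['b', 'd', 'c'] -> ['c', 'b', 'd']
'c': index 0 in ['c', 'b', 'd'] -> ['c', 'b', 'd']


Output: [1, 1, 1, 2, 2, 2, 0]


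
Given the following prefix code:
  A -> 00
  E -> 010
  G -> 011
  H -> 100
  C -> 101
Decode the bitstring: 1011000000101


Decoding step by step:
Bits 101 -> C
Bits 100 -> H
Bits 00 -> A
Bits 00 -> A
Bits 101 -> C


Decoded message: CHAAC


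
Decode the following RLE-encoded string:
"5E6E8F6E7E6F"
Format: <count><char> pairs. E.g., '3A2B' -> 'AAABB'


Expanding each <count><char> pair:
  5E -> 'EEEEE'
  6E -> 'EEEEEE'
  8F -> 'FFFFFFFF'
  6E -> 'EEEEEE'
  7E -> 'EEEEEEE'
  6F -> 'FFFFFF'

Decoded = EEEEEEEEEEEFFFFFFFFEEEEEEEEEEEEEFFFFFF


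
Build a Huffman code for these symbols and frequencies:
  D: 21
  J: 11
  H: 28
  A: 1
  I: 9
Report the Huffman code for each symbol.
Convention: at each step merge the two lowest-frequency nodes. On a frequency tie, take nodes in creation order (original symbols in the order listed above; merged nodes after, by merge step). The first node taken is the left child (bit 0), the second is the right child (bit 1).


Huffman tree construction:
Step 1: Merge A(1) + I(9) = 10
Step 2: Merge (A+I)(10) + J(11) = 21
Step 3: Merge D(21) + ((A+I)+J)(21) = 42
Step 4: Merge H(28) + (D+((A+I)+J))(42) = 70
Read each symbol's code off the tree from the root (left child = 0, right child = 1).

Codes:
  D: 10 (length 2)
  J: 111 (length 3)
  H: 0 (length 1)
  A: 1100 (length 4)
  I: 1101 (length 4)
Average code length: 143/70 = 2.0429 bits/symbol


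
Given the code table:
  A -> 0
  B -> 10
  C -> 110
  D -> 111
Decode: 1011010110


Decoding:
10 -> B
110 -> C
10 -> B
110 -> C


Result: BCBC


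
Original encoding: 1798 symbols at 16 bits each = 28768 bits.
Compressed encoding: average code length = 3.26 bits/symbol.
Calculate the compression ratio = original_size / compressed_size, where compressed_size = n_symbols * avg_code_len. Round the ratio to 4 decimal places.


original_size = n_symbols * orig_bits = 1798 * 16 = 28768 bits
compressed_size = n_symbols * avg_code_len = 1798 * 3.26 = 5861.48 bits
ratio = original_size / compressed_size = 28768 / 5861.48 = 4.908

Compression ratio = 4.908


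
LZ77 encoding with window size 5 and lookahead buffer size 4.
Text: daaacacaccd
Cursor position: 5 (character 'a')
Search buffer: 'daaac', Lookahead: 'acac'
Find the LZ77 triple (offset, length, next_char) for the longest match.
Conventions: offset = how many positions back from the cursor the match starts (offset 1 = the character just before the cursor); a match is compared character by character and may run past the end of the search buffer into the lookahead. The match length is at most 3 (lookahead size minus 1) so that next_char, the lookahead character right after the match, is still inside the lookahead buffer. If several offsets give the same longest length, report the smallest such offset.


Try each offset into the search buffer:
  offset=1 (pos 4, char 'c'): match length 0
  offset=2 (pos 3, char 'a'): match length 3
  offset=3 (pos 2, char 'a'): match length 1
  offset=4 (pos 1, char 'a'): match length 1
  offset=5 (pos 0, char 'd'): match length 0
Longest match has length 3 at offset 2.
next_char = character at position 5 + 3 = 8 -> 'c'

Best match: offset=2, length=3 (matching 'aca' starting at position 3)
LZ77 triple: (2, 3, 'c')


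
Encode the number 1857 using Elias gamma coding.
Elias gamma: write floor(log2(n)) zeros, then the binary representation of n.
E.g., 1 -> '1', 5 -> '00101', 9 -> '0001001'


num_bits = floor(log2(1857)) + 1 = 11
leading_zeros = num_bits - 1 = 10
binary(1857) = 11101000001

Elias gamma(1857) = '0000000000' + '11101000001' = 000000000011101000001 (21 bits)


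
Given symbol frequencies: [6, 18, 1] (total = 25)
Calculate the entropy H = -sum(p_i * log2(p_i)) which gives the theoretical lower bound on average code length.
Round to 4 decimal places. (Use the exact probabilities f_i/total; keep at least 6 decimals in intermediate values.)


Per-symbol terms -p_i * log2(p_i) with p_i = f_i/25:
  p = 6/25 = 0.240000: log2(p) = -2.058894, -p*log2(p) = 0.494134
  p = 18/25 = 0.720000: log2(p) = -0.473931, -p*log2(p) = 0.341230
  p = 1/25 = 0.040000: log2(p) = -4.643856, -p*log2(p) = 0.185754
H = 0.494134 + 0.341230 + 0.185754 = 1.021118

H = 1.0211 bits/symbol


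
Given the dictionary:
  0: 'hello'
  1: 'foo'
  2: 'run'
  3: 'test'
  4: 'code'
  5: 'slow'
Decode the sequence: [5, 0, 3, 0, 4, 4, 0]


Look up each index in the dictionary:
  5 -> 'slow'
  0 -> 'hello'
  3 -> 'test'
  0 -> 'hello'
  4 -> 'code'
  4 -> 'code'
  0 -> 'hello'

Decoded: "slow hello test hello code code hello"


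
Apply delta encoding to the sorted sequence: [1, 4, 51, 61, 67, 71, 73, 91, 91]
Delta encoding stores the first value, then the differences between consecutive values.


First value: 1
Deltas:
  4 - 1 = 3
  51 - 4 = 47
  61 - 51 = 10
  67 - 61 = 6
  71 - 67 = 4
  73 - 71 = 2
  91 - 73 = 18
  91 - 91 = 0


Delta encoded: [1, 3, 47, 10, 6, 4, 2, 18, 0]


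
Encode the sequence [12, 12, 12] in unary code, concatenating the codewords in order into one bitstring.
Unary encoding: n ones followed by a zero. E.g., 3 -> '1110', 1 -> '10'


Encode each number as n ones followed by a terminating 0:
  12 -> 1111111111110 (13 bits)
  12 -> 1111111111110 (13 bits)
  12 -> 1111111111110 (13 bits)
Total length = 13 + 13 + 13 = 39 bits.

Unary([12, 12, 12]) = 111111111111011111111111101111111111110 (39 bits)


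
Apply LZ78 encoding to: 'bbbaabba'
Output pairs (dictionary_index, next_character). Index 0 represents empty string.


LZ78 encoding steps:
Dictionary: {0: ''}
Step 1: w='' (idx 0), next='b' -> output (0, 'b'), add 'b' as idx 1
Step 2: w='b' (idx 1), next='b' -> output (1, 'b'), add 'bb' as idx 2
Step 3: w='' (idx 0), next='a' -> output (0, 'a'), add 'a' as idx 3
Step 4: w='a' (idx 3), next='b' -> output (3, 'b'), add 'ab' as idx 4
Step 5: w='b' (idx 1), next='a' -> output (1, 'a'), add 'ba' as idx 5


Encoded: [(0, 'b'), (1, 'b'), (0, 'a'), (3, 'b'), (1, 'a')]


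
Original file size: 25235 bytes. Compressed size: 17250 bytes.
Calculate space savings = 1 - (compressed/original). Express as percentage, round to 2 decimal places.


ratio = compressed/original = 17250/25235 = 0.683574
savings = 1 - ratio = 1 - 0.683574 = 0.316426
as a percentage: 0.316426 * 100 = 31.64%

Space savings = 1 - 17250/25235 = 31.64%


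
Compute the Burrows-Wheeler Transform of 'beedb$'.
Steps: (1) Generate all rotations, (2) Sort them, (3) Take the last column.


Rotations (sorted):
  0: $beedb -> last char: b
  1: b$beed -> last char: d
  2: beedb$ -> last char: $
  3: db$bee -> last char: e
  4: edb$be -> last char: e
  5: eedb$b -> last char: b


BWT = bd$eeb


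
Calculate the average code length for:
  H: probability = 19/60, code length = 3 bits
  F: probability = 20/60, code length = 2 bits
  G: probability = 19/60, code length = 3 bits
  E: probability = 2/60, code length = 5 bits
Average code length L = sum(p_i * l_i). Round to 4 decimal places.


Weighted contributions p_i * l_i:
  H: (19/60) * 3 = 57/60
  F: (20/60) * 2 = 40/60
  G: (19/60) * 3 = 57/60
  E: (2/60) * 5 = 10/60
Sum = (57 + 40 + 57 + 10)/60 = 164/60

L = 164/60 = 2.7333 bits/symbol


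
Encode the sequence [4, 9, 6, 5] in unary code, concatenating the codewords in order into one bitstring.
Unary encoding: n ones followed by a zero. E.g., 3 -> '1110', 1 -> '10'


Encode each number as n ones followed by a terminating 0:
  4 -> 11110 (5 bits)
  9 -> 1111111110 (10 bits)
  6 -> 1111110 (7 bits)
  5 -> 111110 (6 bits)
Total length = 5 + 10 + 7 + 6 = 28 bits.

Unary([4, 9, 6, 5]) = 1111011111111101111110111110 (28 bits)


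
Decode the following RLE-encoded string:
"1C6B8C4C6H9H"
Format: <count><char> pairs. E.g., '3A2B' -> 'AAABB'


Expanding each <count><char> pair:
  1C -> 'C'
  6B -> 'BBBBBB'
  8C -> 'CCCCCCCC'
  4C -> 'CCCC'
  6H -> 'HHHHHH'
  9H -> 'HHHHHHHHH'

Decoded = CBBBBBBCCCCCCCCCCCCHHHHHHHHHHHHHHH


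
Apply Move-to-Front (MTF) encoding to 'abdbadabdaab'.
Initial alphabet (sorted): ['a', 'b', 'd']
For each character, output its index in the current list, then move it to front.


MTF encoding:
'a': index 0 in ['a', 'b', 'd'] -> ['a', 'b', 'd']
'b': index 1 in ['a', 'b', 'd'] -> ['b', 'a', 'd']
'd': index 2 in ['b', 'a', 'd'] -> ['d', 'b', 'a']
'b': index 1 in ['d', 'b', 'a'] -> ['b', 'd', 'a']
'a': index 2 in ['b', 'd', 'a'] -> ['a', 'b', 'd']
'd': index 2 in ['a', 'b', 'd'] -> ['d', 'a', 'b']
'a': index 1 in ['d', 'a', 'b'] -> ['a', 'd', 'b']
'b': index 2 in ['a', 'd', 'b'] -> ['b', 'a', 'd']
'd': index 2 in ['b', 'a', 'd'] -> ['d', 'b', 'a']
'a': index 2 in ['d', 'b', 'a'] -> ['a', 'd', 'b']
'a': index 0 in ['a', 'd', 'b'] -> ['a', 'd', 'b']
'b': index 2 in ['a', 'd', 'b'] -> ['b', 'a', 'd']


Output: [0, 1, 2, 1, 2, 2, 1, 2, 2, 2, 0, 2]
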